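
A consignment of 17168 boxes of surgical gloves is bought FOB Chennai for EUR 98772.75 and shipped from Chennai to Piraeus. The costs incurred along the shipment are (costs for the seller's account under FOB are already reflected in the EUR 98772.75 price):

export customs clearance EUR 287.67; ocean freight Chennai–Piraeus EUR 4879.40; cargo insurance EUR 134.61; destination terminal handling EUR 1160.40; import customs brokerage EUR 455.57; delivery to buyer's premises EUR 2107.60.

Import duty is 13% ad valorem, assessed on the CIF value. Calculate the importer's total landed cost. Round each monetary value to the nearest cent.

FOB: the seller bears costs until goods are on board at the origin port; the buyer bears freight, insurance and all costs thereafter.
Already in the invoice (seller's account under FOB): export clearance — exclude.
CIF value = FOB price + freight + insurance = 98772.75 + 4879.40 + 134.61 = 103786.76
Import duty = 103786.76 × 13% = 13492.28
Buyer bears: freight 4879.40 + insurance 134.61 + destination terminal 1160.40 + brokerage 455.57 + delivery 2107.60 + duty 13492.28 = 22229.86
Landed cost = invoice 98772.75 + 22229.86 = 121002.61

Total landed cost: EUR 121002.61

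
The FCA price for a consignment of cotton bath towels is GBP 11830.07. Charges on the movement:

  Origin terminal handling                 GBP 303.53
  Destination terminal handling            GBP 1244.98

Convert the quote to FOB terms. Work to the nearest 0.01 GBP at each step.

FOB price: GBP 12133.60

Not relevant to the conversion: destination terminal — on the buyer under both terms; not part of either seller's price.
From FCA to FOB, the seller additionally bears: origin terminal.
FOB price = 11830.07 + 303.53 = 12133.60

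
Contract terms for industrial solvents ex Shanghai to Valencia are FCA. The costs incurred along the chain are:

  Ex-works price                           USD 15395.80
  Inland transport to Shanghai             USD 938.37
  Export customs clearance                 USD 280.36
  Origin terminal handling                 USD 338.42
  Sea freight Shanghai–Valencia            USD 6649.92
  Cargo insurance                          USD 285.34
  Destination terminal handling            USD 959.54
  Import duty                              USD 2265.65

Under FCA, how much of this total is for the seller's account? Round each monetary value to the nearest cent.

FCA: the seller delivers export-cleared goods to the carrier; the buyer bears costs from that point.
Seller's account: goods 15395.80 + inland to port 938.37 + export clearance 280.36 = 16614.53
Buyer's account: origin terminal 338.42 + freight 6649.92 + insurance 285.34 + destination terminal 959.54 + duty 2265.65 = 10498.87

Seller's account: USD 16614.53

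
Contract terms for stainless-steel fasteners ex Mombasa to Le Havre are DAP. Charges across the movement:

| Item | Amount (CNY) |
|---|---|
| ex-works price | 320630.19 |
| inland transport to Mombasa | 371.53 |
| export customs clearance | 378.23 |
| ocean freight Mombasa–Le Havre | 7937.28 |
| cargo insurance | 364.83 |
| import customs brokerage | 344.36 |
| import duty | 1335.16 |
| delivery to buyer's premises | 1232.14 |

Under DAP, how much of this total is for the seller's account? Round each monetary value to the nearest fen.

DAP: the seller bears all costs to the named destination except import duty and clearance.
Seller's account: goods 320630.19 + inland to port 371.53 + export clearance 378.23 + freight 7937.28 + insurance 364.83 + delivery 1232.14 = 330914.20
Buyer's account: brokerage 344.36 + duty 1335.16 = 1679.52

Seller's account: CNY 330914.20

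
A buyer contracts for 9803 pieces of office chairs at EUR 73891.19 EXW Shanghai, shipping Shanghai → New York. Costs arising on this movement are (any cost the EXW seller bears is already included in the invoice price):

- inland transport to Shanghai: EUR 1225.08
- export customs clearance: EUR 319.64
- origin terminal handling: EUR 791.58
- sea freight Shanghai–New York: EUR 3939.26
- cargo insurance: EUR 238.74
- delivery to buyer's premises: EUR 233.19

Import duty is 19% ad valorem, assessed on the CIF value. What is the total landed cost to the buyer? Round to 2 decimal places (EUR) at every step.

Total landed cost: EUR 95915.72

EXW: the seller makes goods available at their premises; the buyer bears all onward costs.
CIF value = EXW price + inland to port + export clearance + origin terminal + freight + insurance = 73891.19 + 1225.08 + 319.64 + 791.58 + 3939.26 + 238.74 = 80405.49
Import duty = 80405.49 × 19% = 15277.04
Buyer bears: inland to port 1225.08 + export clearance 319.64 + origin terminal 791.58 + freight 3939.26 + insurance 238.74 + delivery 233.19 + duty 15277.04 = 22024.53
Landed cost = invoice 73891.19 + 22024.53 = 95915.72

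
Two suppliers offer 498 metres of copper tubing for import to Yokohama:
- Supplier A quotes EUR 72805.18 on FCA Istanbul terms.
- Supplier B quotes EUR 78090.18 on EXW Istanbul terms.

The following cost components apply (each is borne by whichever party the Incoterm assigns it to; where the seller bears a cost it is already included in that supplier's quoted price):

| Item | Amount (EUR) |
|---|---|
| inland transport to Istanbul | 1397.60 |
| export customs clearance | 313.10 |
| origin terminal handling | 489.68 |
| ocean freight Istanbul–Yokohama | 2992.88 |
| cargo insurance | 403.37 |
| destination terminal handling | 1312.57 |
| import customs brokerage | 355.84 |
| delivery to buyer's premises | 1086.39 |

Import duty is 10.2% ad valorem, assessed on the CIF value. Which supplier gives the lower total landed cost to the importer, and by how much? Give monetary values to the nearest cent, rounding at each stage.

Supplier A (FCA):
CIF value = FCA price + origin terminal + freight + insurance = 72805.18 + 489.68 + 2992.88 + 403.37 = 76691.11
Import duty = 76691.11 × 10.2% = 7822.49
Buyer bears (A): 489.68 + 2992.88 + 403.37 + 1312.57 + 355.84 + 1086.39 = 6640.73
Landed cost (A) = invoice 72805.18 + 6640.73 + duty 7822.49 = 87268.40
Supplier B (EXW):
CIF value = EXW price + inland to port + export clearance + origin terminal + freight + insurance = 78090.18 + 1397.60 + 313.10 + 489.68 + 2992.88 + 403.37 = 83686.81
Import duty = 83686.81 × 10.2% = 8536.05
Buyer bears (B): 1397.60 + 313.10 + 489.68 + 2992.88 + 403.37 + 1312.57 + 355.84 + 1086.39 = 8351.43
Landed cost (B) = invoice 78090.18 + 8351.43 + duty 8536.05 = 94977.66
Difference = |87268.40 − 94977.66| = 7709.26

Supplier A is cheaper by EUR 7709.26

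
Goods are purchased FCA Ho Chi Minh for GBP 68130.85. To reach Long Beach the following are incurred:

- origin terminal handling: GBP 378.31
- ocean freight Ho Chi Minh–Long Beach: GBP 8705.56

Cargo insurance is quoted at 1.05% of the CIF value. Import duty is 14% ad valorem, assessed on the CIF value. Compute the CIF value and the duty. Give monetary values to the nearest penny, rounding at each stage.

Let C be the CIF value. C = FCA price + pre-shipment costs + freight + 1.05% × C
C − 1.05% × C = 68130.85 + 378.31 + 8705.56
0.9895 × C = 77214.72
C = 77214.72 / 0.9895 = 78034.08
Insurance premium = 1.05% × 78034.08 = 819.36
Import duty = 78034.08 × 14% = 10924.77

CIF value: GBP 78034.08; import duty: GBP 10924.77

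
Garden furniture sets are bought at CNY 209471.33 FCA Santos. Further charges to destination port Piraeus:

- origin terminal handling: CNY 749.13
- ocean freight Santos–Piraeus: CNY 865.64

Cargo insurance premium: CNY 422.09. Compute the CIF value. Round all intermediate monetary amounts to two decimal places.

CIF = FCA price + pre-shipment costs + freight + insurance
CIF = 209471.33 + 749.13 + 865.64 + 422.09 = 211508.19

CIF value: CNY 211508.19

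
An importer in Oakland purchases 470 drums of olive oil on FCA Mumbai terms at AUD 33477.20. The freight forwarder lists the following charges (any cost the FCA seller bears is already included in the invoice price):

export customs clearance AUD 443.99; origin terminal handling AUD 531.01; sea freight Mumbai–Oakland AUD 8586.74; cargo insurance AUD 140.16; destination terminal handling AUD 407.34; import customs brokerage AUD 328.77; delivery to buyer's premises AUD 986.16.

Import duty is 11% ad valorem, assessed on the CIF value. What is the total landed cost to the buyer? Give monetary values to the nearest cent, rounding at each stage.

Total landed cost: AUD 49158.24

FCA: the seller delivers export-cleared goods to the carrier; the buyer bears costs from that point.
Already in the invoice (seller's account under FCA): export clearance — exclude.
CIF value = FCA price + origin terminal + freight + insurance = 33477.20 + 531.01 + 8586.74 + 140.16 = 42735.11
Import duty = 42735.11 × 11% = 4700.86
Buyer bears: origin terminal 531.01 + freight 8586.74 + insurance 140.16 + destination terminal 407.34 + brokerage 328.77 + delivery 986.16 + duty 4700.86 = 15681.04
Landed cost = invoice 33477.20 + 15681.04 = 49158.24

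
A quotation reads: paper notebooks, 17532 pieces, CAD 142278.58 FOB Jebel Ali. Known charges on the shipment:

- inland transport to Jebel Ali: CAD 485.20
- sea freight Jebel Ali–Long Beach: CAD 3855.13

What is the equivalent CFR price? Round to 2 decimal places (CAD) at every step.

Not relevant to the conversion: inland to port — on the seller under both FOB and CFR; already in the FOB price and stays in the CFR price.
From FOB to CFR, the seller additionally bears: freight.
CFR price = 142278.58 + 3855.13 = 146133.71

CFR price: CAD 146133.71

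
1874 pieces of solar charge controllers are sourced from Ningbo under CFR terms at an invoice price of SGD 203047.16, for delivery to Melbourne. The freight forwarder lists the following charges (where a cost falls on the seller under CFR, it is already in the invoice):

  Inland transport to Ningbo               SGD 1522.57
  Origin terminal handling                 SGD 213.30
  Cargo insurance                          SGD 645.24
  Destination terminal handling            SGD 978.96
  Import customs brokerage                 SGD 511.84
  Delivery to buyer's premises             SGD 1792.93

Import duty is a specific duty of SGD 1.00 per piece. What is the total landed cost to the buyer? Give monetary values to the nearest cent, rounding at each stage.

CFR: the seller pays costs through ocean freight to the destination port, but not insurance.
Already in the invoice (seller's account under CFR): inland to port, origin terminal — exclude.
CIF value = CFR price + insurance = 203047.16 + 645.24 = 203692.40
Import duty = 1874 × 1.00 = 1874.00
Buyer bears: insurance 645.24 + destination terminal 978.96 + brokerage 511.84 + delivery 1792.93 + duty 1874.00 = 5802.97
Landed cost = invoice 203047.16 + 5802.97 = 208850.13

Total landed cost: SGD 208850.13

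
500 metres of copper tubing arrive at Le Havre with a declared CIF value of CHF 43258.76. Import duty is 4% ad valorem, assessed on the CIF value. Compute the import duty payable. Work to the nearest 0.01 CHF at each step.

Import duty: CHF 1730.35

Import duty = 43258.76 × 4% = 1730.35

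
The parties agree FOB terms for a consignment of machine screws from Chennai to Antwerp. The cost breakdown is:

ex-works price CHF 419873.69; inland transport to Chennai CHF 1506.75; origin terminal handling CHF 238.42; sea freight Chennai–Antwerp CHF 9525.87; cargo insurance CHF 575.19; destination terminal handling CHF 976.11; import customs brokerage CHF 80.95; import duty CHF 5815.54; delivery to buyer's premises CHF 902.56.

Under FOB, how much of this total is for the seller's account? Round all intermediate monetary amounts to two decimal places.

FOB: the seller bears costs until goods are on board at the origin port; the buyer bears freight, insurance and all costs thereafter.
Seller's account: goods 419873.69 + inland to port 1506.75 + origin terminal 238.42 = 421618.86
Buyer's account: freight 9525.87 + insurance 575.19 + destination terminal 976.11 + brokerage 80.95 + duty 5815.54 + delivery 902.56 = 17876.22

Seller's account: CHF 421618.86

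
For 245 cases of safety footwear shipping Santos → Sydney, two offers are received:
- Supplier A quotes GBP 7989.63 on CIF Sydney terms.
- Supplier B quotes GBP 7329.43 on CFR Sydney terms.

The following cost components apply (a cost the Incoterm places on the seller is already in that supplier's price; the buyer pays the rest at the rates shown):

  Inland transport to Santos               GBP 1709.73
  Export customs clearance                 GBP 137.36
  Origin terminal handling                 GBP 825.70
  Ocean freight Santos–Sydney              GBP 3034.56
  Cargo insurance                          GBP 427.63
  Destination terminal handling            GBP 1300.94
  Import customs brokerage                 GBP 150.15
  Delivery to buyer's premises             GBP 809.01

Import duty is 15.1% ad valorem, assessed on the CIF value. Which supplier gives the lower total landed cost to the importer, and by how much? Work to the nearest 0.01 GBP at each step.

Supplier B is cheaper by GBP 267.68

Supplier A (CIF):
The CIF price already equals the CIF value: 7989.63
Import duty = 7989.63 × 15.1% = 1206.43
Buyer bears (A): 1300.94 + 150.15 + 809.01 = 2260.10
Landed cost (A) = invoice 7989.63 + 2260.10 + duty 1206.43 = 11456.16
Supplier B (CFR):
CIF value = CFR price + insurance = 7329.43 + 427.63 = 7757.06
Import duty = 7757.06 × 15.1% = 1171.32
Buyer bears (B): 427.63 + 1300.94 + 150.15 + 809.01 = 2687.73
Landed cost (B) = invoice 7329.43 + 2687.73 + duty 1171.32 = 11188.48
Difference = |11456.16 − 11188.48| = 267.68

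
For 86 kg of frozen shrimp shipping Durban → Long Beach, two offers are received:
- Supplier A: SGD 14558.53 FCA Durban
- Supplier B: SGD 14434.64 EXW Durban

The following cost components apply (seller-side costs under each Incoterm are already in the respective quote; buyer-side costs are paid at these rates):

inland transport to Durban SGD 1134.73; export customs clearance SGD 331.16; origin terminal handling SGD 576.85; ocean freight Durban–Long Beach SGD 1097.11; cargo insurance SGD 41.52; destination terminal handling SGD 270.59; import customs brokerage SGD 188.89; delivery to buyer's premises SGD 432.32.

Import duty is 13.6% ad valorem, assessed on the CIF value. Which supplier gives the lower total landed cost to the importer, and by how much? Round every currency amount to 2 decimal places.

Supplier A is cheaper by SGD 1524.51

Supplier A (FCA):
CIF value = FCA price + origin terminal + freight + insurance = 14558.53 + 576.85 + 1097.11 + 41.52 = 16274.01
Import duty = 16274.01 × 13.6% = 2213.27
Buyer bears (A): 576.85 + 1097.11 + 41.52 + 270.59 + 188.89 + 432.32 = 2607.28
Landed cost (A) = invoice 14558.53 + 2607.28 + duty 2213.27 = 19379.08
Supplier B (EXW):
CIF value = EXW price + inland to port + export clearance + origin terminal + freight + insurance = 14434.64 + 1134.73 + 331.16 + 576.85 + 1097.11 + 41.52 = 17616.01
Import duty = 17616.01 × 13.6% = 2395.78
Buyer bears (B): 1134.73 + 331.16 + 576.85 + 1097.11 + 41.52 + 270.59 + 188.89 + 432.32 = 4073.17
Landed cost (B) = invoice 14434.64 + 4073.17 + duty 2395.78 = 20903.59
Difference = |19379.08 − 20903.59| = 1524.51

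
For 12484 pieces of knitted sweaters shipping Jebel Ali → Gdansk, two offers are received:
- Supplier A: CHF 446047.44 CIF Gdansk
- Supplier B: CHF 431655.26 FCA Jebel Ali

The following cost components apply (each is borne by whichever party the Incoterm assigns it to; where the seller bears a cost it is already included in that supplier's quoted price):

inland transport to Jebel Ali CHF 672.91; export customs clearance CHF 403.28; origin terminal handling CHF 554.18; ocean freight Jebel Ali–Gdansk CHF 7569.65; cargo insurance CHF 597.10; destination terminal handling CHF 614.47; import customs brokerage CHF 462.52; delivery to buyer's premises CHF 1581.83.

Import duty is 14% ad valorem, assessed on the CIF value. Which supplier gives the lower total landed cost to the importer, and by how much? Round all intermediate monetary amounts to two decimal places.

Supplier A (CIF):
The CIF price already equals the CIF value: 446047.44
Import duty = 446047.44 × 14% = 62446.64
Buyer bears (A): 614.47 + 462.52 + 1581.83 = 2658.82
Landed cost (A) = invoice 446047.44 + 2658.82 + duty 62446.64 = 511152.90
Supplier B (FCA):
CIF value = FCA price + origin terminal + freight + insurance = 431655.26 + 554.18 + 7569.65 + 597.10 = 440376.19
Import duty = 440376.19 × 14% = 61652.67
Buyer bears (B): 554.18 + 7569.65 + 597.10 + 614.47 + 462.52 + 1581.83 = 11379.75
Landed cost (B) = invoice 431655.26 + 11379.75 + duty 61652.67 = 504687.68
Difference = |511152.90 − 504687.68| = 6465.22

Supplier B is cheaper by CHF 6465.22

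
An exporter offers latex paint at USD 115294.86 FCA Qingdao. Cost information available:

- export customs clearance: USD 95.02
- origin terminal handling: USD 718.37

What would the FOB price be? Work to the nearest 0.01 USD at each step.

FOB price: USD 116013.23

Not relevant to the conversion: export clearance — on the seller under both FCA and FOB; already in the FCA price and stays in the FOB price.
From FCA to FOB, the seller additionally bears: origin terminal.
FOB price = 115294.86 + 718.37 = 116013.23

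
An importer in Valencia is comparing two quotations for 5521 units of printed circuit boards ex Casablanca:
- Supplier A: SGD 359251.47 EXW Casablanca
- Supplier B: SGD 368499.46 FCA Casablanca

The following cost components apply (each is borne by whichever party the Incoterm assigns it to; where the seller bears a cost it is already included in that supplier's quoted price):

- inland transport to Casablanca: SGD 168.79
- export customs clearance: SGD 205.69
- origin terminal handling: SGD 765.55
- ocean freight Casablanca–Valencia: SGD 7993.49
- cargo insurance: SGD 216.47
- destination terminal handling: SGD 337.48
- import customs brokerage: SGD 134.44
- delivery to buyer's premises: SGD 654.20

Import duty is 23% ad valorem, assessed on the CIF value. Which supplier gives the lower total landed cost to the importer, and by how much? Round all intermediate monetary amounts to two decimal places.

Supplier A (EXW):
CIF value = EXW price + inland to port + export clearance + origin terminal + freight + insurance = 359251.47 + 168.79 + 205.69 + 765.55 + 7993.49 + 216.47 = 368601.46
Import duty = 368601.46 × 23% = 84778.34
Buyer bears (A): 168.79 + 205.69 + 765.55 + 7993.49 + 216.47 + 337.48 + 134.44 + 654.20 = 10476.11
Landed cost (A) = invoice 359251.47 + 10476.11 + duty 84778.34 = 454505.92
Supplier B (FCA):
CIF value = FCA price + origin terminal + freight + insurance = 368499.46 + 765.55 + 7993.49 + 216.47 = 377474.97
Import duty = 377474.97 × 23% = 86819.24
Buyer bears (B): 765.55 + 7993.49 + 216.47 + 337.48 + 134.44 + 654.20 = 10101.63
Landed cost (B) = invoice 368499.46 + 10101.63 + duty 86819.24 = 465420.33
Difference = |454505.92 − 465420.33| = 10914.41

Supplier A is cheaper by SGD 10914.41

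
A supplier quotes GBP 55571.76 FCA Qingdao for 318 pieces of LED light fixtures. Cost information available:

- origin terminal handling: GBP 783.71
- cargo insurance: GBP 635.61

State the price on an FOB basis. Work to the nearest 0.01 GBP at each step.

FOB price: GBP 56355.47

Not relevant to the conversion: insurance — on the buyer under both terms; not part of either seller's price.
From FCA to FOB, the seller additionally bears: origin terminal.
FOB price = 55571.76 + 783.71 = 56355.47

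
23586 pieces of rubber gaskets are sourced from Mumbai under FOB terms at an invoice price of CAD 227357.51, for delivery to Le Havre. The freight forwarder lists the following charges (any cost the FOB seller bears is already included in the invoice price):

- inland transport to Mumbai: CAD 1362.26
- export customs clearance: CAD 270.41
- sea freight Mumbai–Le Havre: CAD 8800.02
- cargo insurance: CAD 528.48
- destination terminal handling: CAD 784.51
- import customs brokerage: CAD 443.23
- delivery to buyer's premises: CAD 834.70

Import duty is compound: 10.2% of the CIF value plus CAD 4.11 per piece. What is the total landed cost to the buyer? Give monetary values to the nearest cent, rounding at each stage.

FOB: the seller bears costs until goods are on board at the origin port; the buyer bears freight, insurance and all costs thereafter.
Already in the invoice (seller's account under FOB): inland to port, export clearance — exclude.
CIF value = FOB price + freight + insurance = 227357.51 + 8800.02 + 528.48 = 236686.01
Ad valorem component: 236686.01 × 10.2% = 24141.97
Specific component: 23586 × 4.11 = 96938.46
Import duty = 24141.97 + 96938.46 = 121080.43
Buyer bears: freight 8800.02 + insurance 528.48 + destination terminal 784.51 + brokerage 443.23 + delivery 834.70 + duty 121080.43 = 132471.37
Landed cost = invoice 227357.51 + 132471.37 = 359828.88

Total landed cost: CAD 359828.88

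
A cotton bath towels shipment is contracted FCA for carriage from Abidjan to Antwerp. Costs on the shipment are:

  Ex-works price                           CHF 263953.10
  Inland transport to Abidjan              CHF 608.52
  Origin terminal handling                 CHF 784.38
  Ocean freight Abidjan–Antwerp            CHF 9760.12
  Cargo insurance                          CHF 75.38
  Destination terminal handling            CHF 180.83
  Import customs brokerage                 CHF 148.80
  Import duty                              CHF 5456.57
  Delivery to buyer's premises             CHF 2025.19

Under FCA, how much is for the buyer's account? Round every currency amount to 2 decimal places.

Buyer's account: CHF 18431.27

FCA: the seller delivers export-cleared goods to the carrier; the buyer bears costs from that point.
Seller's account: goods 263953.10 + inland to port 608.52 = 264561.62
Buyer's account: origin terminal 784.38 + freight 9760.12 + insurance 75.38 + destination terminal 180.83 + brokerage 148.80 + duty 5456.57 + delivery 2025.19 = 18431.27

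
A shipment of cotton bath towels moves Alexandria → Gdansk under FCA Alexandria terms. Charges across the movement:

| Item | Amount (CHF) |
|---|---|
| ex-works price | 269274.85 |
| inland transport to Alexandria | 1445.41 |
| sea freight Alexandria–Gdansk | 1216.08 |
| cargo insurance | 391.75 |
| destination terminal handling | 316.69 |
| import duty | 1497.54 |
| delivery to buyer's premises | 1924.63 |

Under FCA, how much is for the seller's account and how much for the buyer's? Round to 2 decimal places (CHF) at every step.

FCA: the seller delivers export-cleared goods to the carrier; the buyer bears costs from that point.
Seller's account: goods 269274.85 + inland to port 1445.41 = 270720.26
Buyer's account: freight 1216.08 + insurance 391.75 + destination terminal 316.69 + duty 1497.54 + delivery 1924.63 = 5346.69

Seller: CHF 270720.26; buyer: CHF 5346.69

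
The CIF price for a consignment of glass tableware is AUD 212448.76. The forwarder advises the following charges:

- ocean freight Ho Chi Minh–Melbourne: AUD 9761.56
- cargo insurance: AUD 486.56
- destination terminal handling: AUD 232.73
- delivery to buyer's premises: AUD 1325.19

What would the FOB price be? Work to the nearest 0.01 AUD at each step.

FOB price: AUD 202200.64

Not relevant to the conversion: destination terminal, delivery — on the buyer under both terms; not part of either seller's price.
From CIF to FOB, the seller no longer bears: freight, insurance.
FOB price = 212448.76 − 9761.56 − 486.56 = 202200.64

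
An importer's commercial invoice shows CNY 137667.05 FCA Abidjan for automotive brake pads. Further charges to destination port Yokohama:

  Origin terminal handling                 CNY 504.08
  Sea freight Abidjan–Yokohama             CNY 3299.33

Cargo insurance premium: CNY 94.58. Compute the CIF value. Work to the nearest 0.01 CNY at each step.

CIF = FCA price + pre-shipment costs + freight + insurance
CIF = 137667.05 + 504.08 + 3299.33 + 94.58 = 141565.04

CIF value: CNY 141565.04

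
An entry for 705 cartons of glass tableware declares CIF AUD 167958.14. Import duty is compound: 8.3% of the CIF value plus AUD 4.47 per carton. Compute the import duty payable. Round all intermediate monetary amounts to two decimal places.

Import duty: AUD 17091.88

Ad valorem component: 167958.14 × 8.3% = 13940.53
Specific component: 705 × 4.47 = 3151.35
Import duty = 13940.53 + 3151.35 = 17091.88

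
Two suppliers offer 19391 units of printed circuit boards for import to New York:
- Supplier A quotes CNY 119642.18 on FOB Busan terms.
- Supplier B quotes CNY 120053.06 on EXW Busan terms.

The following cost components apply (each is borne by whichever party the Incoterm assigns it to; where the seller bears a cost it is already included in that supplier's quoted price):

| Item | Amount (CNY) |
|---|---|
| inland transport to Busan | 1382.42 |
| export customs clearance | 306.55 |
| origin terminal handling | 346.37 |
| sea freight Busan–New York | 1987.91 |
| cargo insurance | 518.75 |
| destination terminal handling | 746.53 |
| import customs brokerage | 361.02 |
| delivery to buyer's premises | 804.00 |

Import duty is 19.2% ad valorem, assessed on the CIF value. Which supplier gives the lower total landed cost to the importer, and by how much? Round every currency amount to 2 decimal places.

Supplier A is cheaper by CNY 2915.89

Supplier A (FOB):
CIF value = FOB price + freight + insurance = 119642.18 + 1987.91 + 518.75 = 122148.84
Import duty = 122148.84 × 19.2% = 23452.58
Buyer bears (A): 1987.91 + 518.75 + 746.53 + 361.02 + 804.00 = 4418.21
Landed cost (A) = invoice 119642.18 + 4418.21 + duty 23452.58 = 147512.97
Supplier B (EXW):
CIF value = EXW price + inland to port + export clearance + origin terminal + freight + insurance = 120053.06 + 1382.42 + 306.55 + 346.37 + 1987.91 + 518.75 = 124595.06
Import duty = 124595.06 × 19.2% = 23922.25
Buyer bears (B): 1382.42 + 306.55 + 346.37 + 1987.91 + 518.75 + 746.53 + 361.02 + 804.00 = 6453.55
Landed cost (B) = invoice 120053.06 + 6453.55 + duty 23922.25 = 150428.86
Difference = |147512.97 − 150428.86| = 2915.89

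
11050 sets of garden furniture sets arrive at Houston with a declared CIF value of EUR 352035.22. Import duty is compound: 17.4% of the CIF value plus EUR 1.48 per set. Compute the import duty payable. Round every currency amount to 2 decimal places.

Ad valorem component: 352035.22 × 17.4% = 61254.13
Specific component: 11050 × 1.48 = 16354.00
Import duty = 61254.13 + 16354.00 = 77608.13

Import duty: EUR 77608.13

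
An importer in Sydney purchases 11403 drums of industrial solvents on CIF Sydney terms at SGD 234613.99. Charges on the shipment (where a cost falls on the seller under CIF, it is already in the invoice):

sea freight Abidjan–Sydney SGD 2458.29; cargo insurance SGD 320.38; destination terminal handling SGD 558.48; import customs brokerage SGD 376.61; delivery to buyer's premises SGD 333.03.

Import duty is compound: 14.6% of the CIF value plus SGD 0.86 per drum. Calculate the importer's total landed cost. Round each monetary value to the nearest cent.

CIF: the seller pays costs through ocean freight and marine insurance to the destination port.
Already in the invoice (seller's account under CIF): freight, insurance — exclude.
The CIF price already equals the CIF value: 234613.99
Ad valorem component: 234613.99 × 14.6% = 34253.64
Specific component: 11403 × 0.86 = 9806.58
Import duty = 34253.64 + 9806.58 = 44060.22
Buyer bears: destination terminal 558.48 + brokerage 376.61 + delivery 333.03 + duty 44060.22 = 45328.34
Landed cost = invoice 234613.99 + 45328.34 = 279942.33

Total landed cost: SGD 279942.33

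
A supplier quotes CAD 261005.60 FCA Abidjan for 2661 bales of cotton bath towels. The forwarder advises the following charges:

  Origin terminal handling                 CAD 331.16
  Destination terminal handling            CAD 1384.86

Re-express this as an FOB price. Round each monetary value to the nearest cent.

Not relevant to the conversion: destination terminal — on the buyer under both terms; not part of either seller's price.
From FCA to FOB, the seller additionally bears: origin terminal.
FOB price = 261005.60 + 331.16 = 261336.76

FOB price: CAD 261336.76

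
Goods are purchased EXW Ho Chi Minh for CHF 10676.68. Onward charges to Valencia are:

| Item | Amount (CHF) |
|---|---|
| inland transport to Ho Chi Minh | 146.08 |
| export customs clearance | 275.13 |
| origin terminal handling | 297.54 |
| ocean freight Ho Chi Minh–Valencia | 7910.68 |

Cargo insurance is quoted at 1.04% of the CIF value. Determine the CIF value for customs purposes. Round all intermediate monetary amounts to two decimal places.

Let C be the CIF value. C = EXW price + pre-shipment costs + freight + 1.04% × C
C − 1.04% × C = 10676.68 + 146.08 + 275.13 + 297.54 + 7910.68
0.9896 × C = 19306.11
C = 19306.11 / 0.9896 = 19509.00
Insurance premium = 1.04% × 19509.00 = 202.89

CIF value: CHF 19509.00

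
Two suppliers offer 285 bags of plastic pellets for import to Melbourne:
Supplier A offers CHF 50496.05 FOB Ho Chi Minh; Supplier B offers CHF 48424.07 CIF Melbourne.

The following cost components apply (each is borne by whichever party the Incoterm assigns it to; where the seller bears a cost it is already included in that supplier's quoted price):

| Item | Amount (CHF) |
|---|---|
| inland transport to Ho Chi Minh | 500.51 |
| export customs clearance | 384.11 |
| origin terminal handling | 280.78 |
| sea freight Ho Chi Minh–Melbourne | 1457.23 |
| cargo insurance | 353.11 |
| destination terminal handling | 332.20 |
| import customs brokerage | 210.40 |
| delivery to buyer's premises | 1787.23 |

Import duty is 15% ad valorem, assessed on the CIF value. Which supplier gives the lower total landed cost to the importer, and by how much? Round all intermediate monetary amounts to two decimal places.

Supplier B is cheaper by CHF 4464.67

Supplier A (FOB):
CIF value = FOB price + freight + insurance = 50496.05 + 1457.23 + 353.11 = 52306.39
Import duty = 52306.39 × 15% = 7845.96
Buyer bears (A): 1457.23 + 353.11 + 332.20 + 210.40 + 1787.23 = 4140.17
Landed cost (A) = invoice 50496.05 + 4140.17 + duty 7845.96 = 62482.18
Supplier B (CIF):
The CIF price already equals the CIF value: 48424.07
Import duty = 48424.07 × 15% = 7263.61
Buyer bears (B): 332.20 + 210.40 + 1787.23 = 2329.83
Landed cost (B) = invoice 48424.07 + 2329.83 + duty 7263.61 = 58017.51
Difference = |62482.18 − 58017.51| = 4464.67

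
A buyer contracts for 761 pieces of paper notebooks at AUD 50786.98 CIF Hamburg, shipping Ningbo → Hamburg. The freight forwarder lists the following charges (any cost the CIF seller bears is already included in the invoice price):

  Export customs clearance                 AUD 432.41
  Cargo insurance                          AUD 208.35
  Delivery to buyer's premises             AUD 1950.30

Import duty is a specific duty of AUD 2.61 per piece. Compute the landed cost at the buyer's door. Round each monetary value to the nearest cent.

CIF: the seller pays costs through ocean freight and marine insurance to the destination port.
Already in the invoice (seller's account under CIF): export clearance, insurance — exclude.
The CIF price already equals the CIF value: 50786.98
Import duty = 761 × 2.61 = 1986.21
Buyer bears: delivery 1950.30 + duty 1986.21 = 3936.51
Landed cost = invoice 50786.98 + 3936.51 = 54723.49

Total landed cost: AUD 54723.49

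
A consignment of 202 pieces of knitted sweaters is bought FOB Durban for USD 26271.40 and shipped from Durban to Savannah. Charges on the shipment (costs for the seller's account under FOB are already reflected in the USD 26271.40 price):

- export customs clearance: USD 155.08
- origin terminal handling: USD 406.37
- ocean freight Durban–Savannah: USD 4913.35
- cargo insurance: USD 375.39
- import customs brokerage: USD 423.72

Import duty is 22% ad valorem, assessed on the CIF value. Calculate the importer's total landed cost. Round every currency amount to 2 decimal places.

Total landed cost: USD 38927.09

FOB: the seller bears costs until goods are on board at the origin port; the buyer bears freight, insurance and all costs thereafter.
Already in the invoice (seller's account under FOB): export clearance, origin terminal — exclude.
CIF value = FOB price + freight + insurance = 26271.40 + 4913.35 + 375.39 = 31560.14
Import duty = 31560.14 × 22% = 6943.23
Buyer bears: freight 4913.35 + insurance 375.39 + brokerage 423.72 + duty 6943.23 = 12655.69
Landed cost = invoice 26271.40 + 12655.69 = 38927.09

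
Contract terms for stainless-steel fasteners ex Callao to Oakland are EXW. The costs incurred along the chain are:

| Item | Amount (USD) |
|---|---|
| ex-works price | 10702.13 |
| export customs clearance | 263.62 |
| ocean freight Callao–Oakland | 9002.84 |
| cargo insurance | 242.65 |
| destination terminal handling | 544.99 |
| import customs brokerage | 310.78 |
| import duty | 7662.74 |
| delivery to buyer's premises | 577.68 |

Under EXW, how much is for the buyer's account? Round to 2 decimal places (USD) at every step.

EXW: the seller makes goods available at their premises; the buyer bears all onward costs.
Seller's account: goods 10702.13 = 10702.13
Buyer's account: export clearance 263.62 + freight 9002.84 + insurance 242.65 + destination terminal 544.99 + brokerage 310.78 + duty 7662.74 + delivery 577.68 = 18605.30

Buyer's account: USD 18605.30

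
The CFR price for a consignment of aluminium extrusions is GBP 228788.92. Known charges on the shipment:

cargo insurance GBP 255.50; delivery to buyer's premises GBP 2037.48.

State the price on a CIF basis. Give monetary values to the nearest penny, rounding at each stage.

CIF price: GBP 229044.42

Not relevant to the conversion: delivery — on the buyer under both terms; not part of either seller's price.
From CFR to CIF, the seller additionally bears: insurance.
CIF price = 228788.92 + 255.50 = 229044.42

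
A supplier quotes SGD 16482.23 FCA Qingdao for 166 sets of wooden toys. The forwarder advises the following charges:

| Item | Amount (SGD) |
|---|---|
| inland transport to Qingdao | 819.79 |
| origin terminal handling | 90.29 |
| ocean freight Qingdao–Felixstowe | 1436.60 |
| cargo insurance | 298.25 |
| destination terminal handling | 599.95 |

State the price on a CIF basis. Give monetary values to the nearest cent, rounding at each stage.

CIF price: SGD 18307.37

Not relevant to the conversion: inland to port — on the seller under both FCA and CIF; already in the FCA price and stays in the CIF price. destination terminal — on the buyer under both terms; not part of either seller's price.
From FCA to CIF, the seller additionally bears: origin terminal, freight, insurance.
CIF price = 16482.23 + 90.29 + 1436.60 + 298.25 = 18307.37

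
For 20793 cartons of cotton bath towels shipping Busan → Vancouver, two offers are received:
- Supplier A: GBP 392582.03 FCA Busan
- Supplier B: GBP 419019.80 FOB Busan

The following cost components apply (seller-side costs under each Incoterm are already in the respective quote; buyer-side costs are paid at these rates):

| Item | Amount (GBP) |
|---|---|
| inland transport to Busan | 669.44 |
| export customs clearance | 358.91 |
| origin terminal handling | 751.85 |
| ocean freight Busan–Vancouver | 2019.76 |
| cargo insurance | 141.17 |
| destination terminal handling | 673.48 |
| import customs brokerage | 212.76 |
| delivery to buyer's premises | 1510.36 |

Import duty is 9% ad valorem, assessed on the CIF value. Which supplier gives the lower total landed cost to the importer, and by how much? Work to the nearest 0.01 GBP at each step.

Supplier A (FCA):
CIF value = FCA price + origin terminal + freight + insurance = 392582.03 + 751.85 + 2019.76 + 141.17 = 395494.81
Import duty = 395494.81 × 9% = 35594.53
Buyer bears (A): 751.85 + 2019.76 + 141.17 + 673.48 + 212.76 + 1510.36 = 5309.38
Landed cost (A) = invoice 392582.03 + 5309.38 + duty 35594.53 = 433485.94
Supplier B (FOB):
CIF value = FOB price + freight + insurance = 419019.80 + 2019.76 + 141.17 = 421180.73
Import duty = 421180.73 × 9% = 37906.27
Buyer bears (B): 2019.76 + 141.17 + 673.48 + 212.76 + 1510.36 = 4557.53
Landed cost (B) = invoice 419019.80 + 4557.53 + duty 37906.27 = 461483.60
Difference = |433485.94 − 461483.60| = 27997.66

Supplier A is cheaper by GBP 27997.66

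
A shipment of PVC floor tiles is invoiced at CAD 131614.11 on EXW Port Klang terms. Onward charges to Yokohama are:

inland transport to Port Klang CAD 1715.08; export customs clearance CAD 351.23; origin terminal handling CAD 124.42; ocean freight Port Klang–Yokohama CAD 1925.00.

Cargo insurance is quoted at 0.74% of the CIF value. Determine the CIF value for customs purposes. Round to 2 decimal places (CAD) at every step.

CIF value: CAD 136741.73

Let C be the CIF value. C = EXW price + pre-shipment costs + freight + 0.74% × C
C − 0.74% × C = 131614.11 + 1715.08 + 351.23 + 124.42 + 1925.00
0.9926 × C = 135729.84
C = 135729.84 / 0.9926 = 136741.73
Insurance premium = 0.74% × 136741.73 = 1011.89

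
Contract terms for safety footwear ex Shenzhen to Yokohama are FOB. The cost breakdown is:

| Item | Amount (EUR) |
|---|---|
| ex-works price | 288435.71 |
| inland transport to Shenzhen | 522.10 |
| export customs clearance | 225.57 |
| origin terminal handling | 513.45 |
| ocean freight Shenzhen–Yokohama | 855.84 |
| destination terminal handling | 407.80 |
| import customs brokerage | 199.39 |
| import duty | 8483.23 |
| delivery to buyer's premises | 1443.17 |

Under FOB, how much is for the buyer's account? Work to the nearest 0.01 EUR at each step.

Buyer's account: EUR 11389.43

FOB: the seller bears costs until goods are on board at the origin port; the buyer bears freight, insurance and all costs thereafter.
Seller's account: goods 288435.71 + inland to port 522.10 + export clearance 225.57 + origin terminal 513.45 = 289696.83
Buyer's account: freight 855.84 + destination terminal 407.80 + brokerage 199.39 + duty 8483.23 + delivery 1443.17 = 11389.43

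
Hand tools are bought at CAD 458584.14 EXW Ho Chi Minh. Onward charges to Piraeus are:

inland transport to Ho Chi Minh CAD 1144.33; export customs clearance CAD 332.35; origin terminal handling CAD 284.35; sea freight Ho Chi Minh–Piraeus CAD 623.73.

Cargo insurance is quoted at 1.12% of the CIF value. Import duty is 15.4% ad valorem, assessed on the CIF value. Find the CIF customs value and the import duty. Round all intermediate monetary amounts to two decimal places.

CIF value: CAD 466190.23; import duty: CAD 71793.30

Let C be the CIF value. C = EXW price + pre-shipment costs + freight + 1.12% × C
C − 1.12% × C = 458584.14 + 1144.33 + 332.35 + 284.35 + 623.73
0.9888 × C = 460968.90
C = 460968.90 / 0.9888 = 466190.23
Insurance premium = 1.12% × 466190.23 = 5221.33
Import duty = 466190.23 × 15.4% = 71793.30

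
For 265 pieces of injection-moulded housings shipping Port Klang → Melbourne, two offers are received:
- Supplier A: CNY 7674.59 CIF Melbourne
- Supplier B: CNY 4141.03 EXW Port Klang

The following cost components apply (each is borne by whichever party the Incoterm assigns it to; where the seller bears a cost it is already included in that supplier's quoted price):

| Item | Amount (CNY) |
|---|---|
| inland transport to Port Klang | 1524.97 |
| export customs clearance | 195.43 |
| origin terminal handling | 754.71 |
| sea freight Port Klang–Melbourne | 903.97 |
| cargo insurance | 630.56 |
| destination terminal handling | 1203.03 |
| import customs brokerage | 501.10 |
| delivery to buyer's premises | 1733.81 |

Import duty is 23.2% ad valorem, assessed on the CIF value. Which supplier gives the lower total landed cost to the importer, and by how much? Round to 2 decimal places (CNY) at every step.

Supplier A (CIF):
The CIF price already equals the CIF value: 7674.59
Import duty = 7674.59 × 23.2% = 1780.50
Buyer bears (A): 1203.03 + 501.10 + 1733.81 = 3437.94
Landed cost (A) = invoice 7674.59 + 3437.94 + duty 1780.50 = 12893.03
Supplier B (EXW):
CIF value = EXW price + inland to port + export clearance + origin terminal + freight + insurance = 4141.03 + 1524.97 + 195.43 + 754.71 + 903.97 + 630.56 = 8150.67
Import duty = 8150.67 × 23.2% = 1890.96
Buyer bears (B): 1524.97 + 195.43 + 754.71 + 903.97 + 630.56 + 1203.03 + 501.10 + 1733.81 = 7447.58
Landed cost (B) = invoice 4141.03 + 7447.58 + duty 1890.96 = 13479.57
Difference = |12893.03 − 13479.57| = 586.54

Supplier A is cheaper by CNY 586.54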